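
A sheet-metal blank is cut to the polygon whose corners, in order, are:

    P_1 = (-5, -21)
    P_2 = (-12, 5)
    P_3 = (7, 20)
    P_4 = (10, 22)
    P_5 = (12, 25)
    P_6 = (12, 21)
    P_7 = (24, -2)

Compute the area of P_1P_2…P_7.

851

Apply Gauss's area formula: 2A = Σ (x_i·y_{i+1} − x_{i+1}·y_i), indices taken mod 7.
Σ = (-277) + (-275) + (-46) + (-14) + (-48) + (-528) + (-514) = -1702
Area = |Σ|/2 = 851.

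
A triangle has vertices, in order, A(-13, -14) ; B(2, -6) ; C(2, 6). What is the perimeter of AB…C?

54

|AB| = √((15)² + (8)²) = √289 = 17
|BC| = √((0)² + (12)²) = √144 = 12
|CA| = √((-15)² + (-20)²) = √625 = 25
Perimeter = 17 + 12 + 25 = 54.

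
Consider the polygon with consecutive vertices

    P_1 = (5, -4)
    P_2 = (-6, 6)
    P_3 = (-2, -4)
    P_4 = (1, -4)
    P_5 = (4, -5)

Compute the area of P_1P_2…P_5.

Σ = (6) + (36) + (12) + (11) + (9) = 74
Area = |Σ|/2 = 37.

37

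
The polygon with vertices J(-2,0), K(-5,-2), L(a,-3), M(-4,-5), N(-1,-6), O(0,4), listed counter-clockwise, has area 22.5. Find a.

The doubled signed area Σ (x_i y_{i+1} − x_{i+1} y_i) is linear in a.
With a=0 it equals 30; the coefficient of a is -3 (from the two edges through L).
So -3·a + 30 = 2·22.5 = 45 ⇒ a = -5.

-5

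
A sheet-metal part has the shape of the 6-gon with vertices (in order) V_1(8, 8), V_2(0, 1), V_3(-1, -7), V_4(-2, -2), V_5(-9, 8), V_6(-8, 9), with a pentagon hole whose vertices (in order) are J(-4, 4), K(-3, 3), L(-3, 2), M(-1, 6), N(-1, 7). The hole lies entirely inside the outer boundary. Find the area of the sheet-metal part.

90

Outer boundary:
Apply Gauss's area formula: 2A = Σ (x_i·y_{i+1} − x_{i+1}·y_i), indices taken mod 6.
Cross-terms: 8, 1, -12, -34, -17, -136  ⇒  Σ = -190
Area = |Σ|/2 = 95.
Hole:
Apply the shoelace formula: 2A = Σ (x_i·y_{i+1} − x_{i+1}·y_i), indices taken mod 5.
Cross-terms: 0, 3, -16, -1, 24  ⇒  Σ = 10
Area = |Σ|/2 = 5.
Net area = 95 − 5 = 90.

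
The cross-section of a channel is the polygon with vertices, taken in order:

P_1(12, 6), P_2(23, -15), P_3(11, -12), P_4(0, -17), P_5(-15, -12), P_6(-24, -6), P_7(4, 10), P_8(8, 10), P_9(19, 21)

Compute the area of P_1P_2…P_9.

742.5

Σ = (-318) + (-111) + (-187) + (-255) + (-198) + (-216) + (-40) + (-22) + (-138) = -1485
Area = |Σ|/2 = 742.5.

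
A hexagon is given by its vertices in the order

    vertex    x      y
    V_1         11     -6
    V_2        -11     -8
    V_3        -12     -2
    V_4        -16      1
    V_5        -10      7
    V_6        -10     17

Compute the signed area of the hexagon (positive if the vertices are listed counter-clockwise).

-300.5

Apply Gauss's area formula: 2A = Σ (x_i·y_{i+1} − x_{i+1}·y_i), indices taken mod 6.
Cross-terms: -154, -74, -44, -102, -100, -127  ⇒  Σ = -601
Signed area = Σ/2 = -300.5 (negative ⇒ clockwise traversal).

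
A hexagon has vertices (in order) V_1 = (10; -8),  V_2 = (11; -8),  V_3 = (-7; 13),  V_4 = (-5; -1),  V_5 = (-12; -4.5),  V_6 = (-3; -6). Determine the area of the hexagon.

Σ = (8) + (87) + (72) + (10.5) + (58.5) + (84) = 320
Area = |Σ|/2 = 160.

160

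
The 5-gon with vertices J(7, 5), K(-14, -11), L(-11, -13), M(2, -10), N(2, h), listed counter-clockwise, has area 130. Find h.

-8

The doubled signed area Σ (x_i y_{i+1} − x_{i+1} y_i) is linear in h.
With h=0 it equals 220; the coefficient of h is -5 (from the two edges through N).
So -5·h + 220 = 2·130 = 260 ⇒ h = -8.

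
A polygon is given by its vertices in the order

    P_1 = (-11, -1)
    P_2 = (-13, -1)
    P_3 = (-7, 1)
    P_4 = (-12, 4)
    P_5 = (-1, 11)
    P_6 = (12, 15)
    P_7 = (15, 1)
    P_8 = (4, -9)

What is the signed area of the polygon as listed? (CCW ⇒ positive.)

-384

Apply the shoelace (surveyor's) formula: 2A = Σ (x_i·y_{i+1} − x_{i+1}·y_i), indices taken mod 8.
P_1→P_2: (-11)(-1) − (-13)(-1) = -2
P_2→P_3: (-13)(1) − (-7)(-1) = -20
P_3→P_4: (-7)(4) − (-12)(1) = -16
P_4→P_5: (-12)(11) − (-1)(4) = -128
P_5→P_6: (-1)(15) − (12)(11) = -147
P_6→P_7: (12)(1) − (15)(15) = -213
P_7→P_8: (15)(-9) − (4)(1) = -139
P_8→P_1: (4)(-1) − (-11)(-9) = -103
Σ = -768
Signed area = Σ/2 = -384 (negative ⇒ clockwise traversal).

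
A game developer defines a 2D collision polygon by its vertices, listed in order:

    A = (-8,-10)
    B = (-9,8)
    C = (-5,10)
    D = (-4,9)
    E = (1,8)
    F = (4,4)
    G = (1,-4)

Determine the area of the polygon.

170

Σ = (-154) + (-50) + (-5) + (-41) + (-28) + (-20) + (-42) = -340
Area = |Σ|/2 = 170.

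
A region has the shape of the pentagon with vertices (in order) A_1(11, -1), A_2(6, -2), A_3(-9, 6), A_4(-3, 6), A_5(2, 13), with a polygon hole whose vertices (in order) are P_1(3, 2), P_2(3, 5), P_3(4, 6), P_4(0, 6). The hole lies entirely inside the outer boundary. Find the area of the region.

Outer boundary:
Apply Gauss's area formula: 2A = Σ (x_i·y_{i+1} − x_{i+1}·y_i), indices taken mod 5.
A_1→A_2: (11)(-2) − (6)(-1) = -16
A_2→A_3: (6)(6) − (-9)(-2) = 18
A_3→A_4: (-9)(6) − (-3)(6) = -36
A_4→A_5: (-3)(13) − (2)(6) = -51
A_5→A_1: (2)(-1) − (11)(13) = -145
Σ = -230
Area = |Σ|/2 = 115.
Hole:
Apply the shoelace formula: 2A = Σ (x_i·y_{i+1} − x_{i+1}·y_i), indices taken mod 4.
Σ = (9) + (-2) + (24) + (-18) = 13
Area = |Σ|/2 = 6.5.
Net area = 115 − 6.5 = 108.5.

108.5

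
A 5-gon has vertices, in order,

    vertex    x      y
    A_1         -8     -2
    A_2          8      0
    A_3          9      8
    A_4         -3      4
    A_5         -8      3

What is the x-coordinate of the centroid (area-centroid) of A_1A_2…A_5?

185/203

Apply Gauss's area formula. First the cross-terms c_i = x_i·y_{i+1} − x_{i+1}·y_i:
  16, 64, 60, 23, 40  ⇒  2A = 203, A = 101.5.
Then Σ (x_i + x_{i+1})·c_i = 555, so x̄ = 555 / (6·101.5) = 185/203.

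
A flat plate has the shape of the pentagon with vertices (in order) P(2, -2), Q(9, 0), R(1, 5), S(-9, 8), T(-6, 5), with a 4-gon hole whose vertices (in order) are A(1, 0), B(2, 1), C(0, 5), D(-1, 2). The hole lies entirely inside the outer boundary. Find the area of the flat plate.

53.5

Outer boundary:
Apply Gauss's area formula: 2A = Σ (x_i·y_{i+1} − x_{i+1}·y_i), indices taken mod 5.
Cross-terms: 18, 45, 53, 3, 2  ⇒  Σ = 121
Area = |Σ|/2 = 60.5.
Hole:
Apply the shoelace (surveyor's) formula: 2A = Σ (x_i·y_{i+1} − x_{i+1}·y_i), indices taken mod 4.
Σ = (1) + (10) + (5) + (-2) = 14
Area = |Σ|/2 = 7.
Net area = 60.5 − 7 = 53.5.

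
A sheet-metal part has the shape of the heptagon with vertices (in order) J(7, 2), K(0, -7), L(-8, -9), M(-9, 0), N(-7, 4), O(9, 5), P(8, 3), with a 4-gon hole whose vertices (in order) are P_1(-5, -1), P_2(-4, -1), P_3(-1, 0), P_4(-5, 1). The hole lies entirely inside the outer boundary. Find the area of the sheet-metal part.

Outer boundary:
Apply the surveyor's formula: 2A = Σ (x_i·y_{i+1} − x_{i+1}·y_i), indices taken mod 7.
Σ = (-49) + (-56) + (-81) + (-36) + (-71) + (-13) + (-5) = -311
Area = |Σ|/2 = 155.5.
Hole:
Σ = (1) + (-1) + (-1) + (10) = 9
Area = |Σ|/2 = 4.5.
Net area = 155.5 − 4.5 = 151.

151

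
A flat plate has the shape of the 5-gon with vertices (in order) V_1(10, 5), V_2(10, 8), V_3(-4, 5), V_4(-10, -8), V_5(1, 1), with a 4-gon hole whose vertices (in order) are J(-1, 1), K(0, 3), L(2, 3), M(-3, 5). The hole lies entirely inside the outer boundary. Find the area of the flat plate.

Outer boundary:
Σ = (30) + (82) + (82) + (-2) + (-5) = 187
Area = |Σ|/2 = 93.5.
Hole:
Apply the shoelace (surveyor's) formula: 2A = Σ (x_i·y_{i+1} − x_{i+1}·y_i), indices taken mod 4.
J→K: (-1)(3) − (0)(1) = -3
K→L: (0)(3) − (2)(3) = -6
L→M: (2)(5) − (-3)(3) = 19
M→J: (-3)(1) − (-1)(5) = 2
Σ = 12
Area = |Σ|/2 = 6.
Net area = 93.5 − 6 = 87.5.

87.5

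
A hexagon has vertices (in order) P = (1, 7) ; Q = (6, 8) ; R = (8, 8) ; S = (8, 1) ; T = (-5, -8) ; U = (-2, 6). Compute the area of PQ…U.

115.5

Σ = (-34) + (-16) + (-56) + (-59) + (-46) + (-20) = -231
Area = |Σ|/2 = 115.5.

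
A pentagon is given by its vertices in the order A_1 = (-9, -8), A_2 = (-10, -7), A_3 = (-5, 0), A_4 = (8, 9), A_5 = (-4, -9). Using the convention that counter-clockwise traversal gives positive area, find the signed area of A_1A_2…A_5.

-91

Apply the shoelace formula: 2A = Σ (x_i·y_{i+1} − x_{i+1}·y_i), indices taken mod 5.
Σ = (-17) + (-35) + (-45) + (-36) + (-49) = -182
Signed area = Σ/2 = -91 (negative ⇒ clockwise traversal).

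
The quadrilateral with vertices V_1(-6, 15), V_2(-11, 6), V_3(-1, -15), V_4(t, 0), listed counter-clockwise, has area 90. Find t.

Write out the shoelace sum; only the two edges meeting at V_4 involve t:
2·Area = [((-1)·0 − t·(-15)) + (t·15 − (-6)·0)] + 300
       = 30·t + 300 = 180
⇒ t = -4.

-4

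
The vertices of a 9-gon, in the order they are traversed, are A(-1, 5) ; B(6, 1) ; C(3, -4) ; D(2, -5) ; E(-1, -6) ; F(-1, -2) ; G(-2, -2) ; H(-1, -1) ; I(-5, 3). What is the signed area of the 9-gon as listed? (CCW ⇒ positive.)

Apply the shoelace formula: 2A = Σ (x_i·y_{i+1} − x_{i+1}·y_i), indices taken mod 9.
Σ = (-31) + (-27) + (-7) + (-17) + (-4) + (-2) + (0) + (-8) + (-22) = -118
Signed area = Σ/2 = -59 (negative ⇒ clockwise traversal).

-59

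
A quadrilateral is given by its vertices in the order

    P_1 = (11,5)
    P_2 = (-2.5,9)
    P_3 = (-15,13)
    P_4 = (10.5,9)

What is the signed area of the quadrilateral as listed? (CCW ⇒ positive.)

-52

Apply Gauss's area formula: 2A = Σ (x_i·y_{i+1} − x_{i+1}·y_i), indices taken mod 4.
Σ = (111.5) + (102.5) + (-271.5) + (-46.5) = -104
Signed area = Σ/2 = -52 (negative ⇒ clockwise traversal).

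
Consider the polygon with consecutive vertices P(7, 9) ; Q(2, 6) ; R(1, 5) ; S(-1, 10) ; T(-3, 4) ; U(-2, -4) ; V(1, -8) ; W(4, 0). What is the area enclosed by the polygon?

88.5

Σ = (24) + (4) + (15) + (26) + (20) + (20) + (32) + (36) = 177
Area = |Σ|/2 = 88.5.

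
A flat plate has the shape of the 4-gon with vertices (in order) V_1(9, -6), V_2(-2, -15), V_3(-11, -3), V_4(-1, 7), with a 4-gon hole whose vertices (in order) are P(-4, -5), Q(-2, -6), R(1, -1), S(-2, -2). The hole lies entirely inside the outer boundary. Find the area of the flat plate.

211.5

Outer boundary:
Apply the shoelace (surveyor's) formula: 2A = Σ (x_i·y_{i+1} − x_{i+1}·y_i), indices taken mod 4.
Σ = (-147) + (-159) + (-80) + (-57) = -443
Area = |Σ|/2 = 221.5.
Hole:
P→Q: (-4)(-6) − (-2)(-5) = 14
Q→R: (-2)(-1) − (1)(-6) = 8
R→S: (1)(-2) − (-2)(-1) = -4
S→P: (-2)(-5) − (-4)(-2) = 2
Σ = 20
Area = |Σ|/2 = 10.
Net area = 221.5 − 10 = 211.5.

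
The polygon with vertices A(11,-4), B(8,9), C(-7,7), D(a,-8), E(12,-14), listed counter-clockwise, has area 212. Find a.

4

Write out the shoelace sum; only the two edges meeting at D involve a:
2·Area = [((-7)·(-8) − a·7) + (a·(-14) − 12·(-8))] + 356
       = -21·a + 508 = 424
⇒ a = 4.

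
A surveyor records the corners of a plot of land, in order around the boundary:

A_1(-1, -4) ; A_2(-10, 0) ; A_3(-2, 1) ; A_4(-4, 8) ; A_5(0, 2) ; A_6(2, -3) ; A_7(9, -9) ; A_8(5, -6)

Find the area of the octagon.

50

Apply Gauss's area formula: 2A = Σ (x_i·y_{i+1} − x_{i+1}·y_i), indices taken mod 8.
A_1→A_2: (-1)(0) − (-10)(-4) = -40
A_2→A_3: (-10)(1) − (-2)(0) = -10
A_3→A_4: (-2)(8) − (-4)(1) = -12
A_4→A_5: (-4)(2) − (0)(8) = -8
A_5→A_6: (0)(-3) − (2)(2) = -4
A_6→A_7: (2)(-9) − (9)(-3) = 9
A_7→A_8: (9)(-6) − (5)(-9) = -9
A_8→A_1: (5)(-4) − (-1)(-6) = -26
Σ = -100
Area = |Σ|/2 = 50.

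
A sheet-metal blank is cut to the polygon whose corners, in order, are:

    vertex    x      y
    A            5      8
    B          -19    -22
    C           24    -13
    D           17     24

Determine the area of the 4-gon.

Σ = (42) + (775) + (797) + (16) = 1630
Area = |Σ|/2 = 815.

815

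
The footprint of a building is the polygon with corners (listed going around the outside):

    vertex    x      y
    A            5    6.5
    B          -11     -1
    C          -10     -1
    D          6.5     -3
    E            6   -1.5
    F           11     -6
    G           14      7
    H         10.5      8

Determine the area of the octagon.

Σ = (66.5) + (1) + (36.5) + (8.25) + (-19.5) + (161) + (38.5) + (28.25) = 320.5
Area = |Σ|/2 = 160.25.

160.25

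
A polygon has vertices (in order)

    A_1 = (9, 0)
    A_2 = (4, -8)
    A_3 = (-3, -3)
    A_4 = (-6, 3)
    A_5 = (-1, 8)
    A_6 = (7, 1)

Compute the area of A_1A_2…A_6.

123

Apply Gauss's area formula: 2A = Σ (x_i·y_{i+1} − x_{i+1}·y_i), indices taken mod 6.
Σ = (-72) + (-36) + (-27) + (-45) + (-57) + (-9) = -246
Area = |Σ|/2 = 123.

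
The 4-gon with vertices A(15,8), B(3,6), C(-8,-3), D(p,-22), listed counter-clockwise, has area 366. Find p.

11

The doubled signed area Σ (x_i y_{i+1} − x_{i+1} y_i) is linear in p.
With p=0 it equals 611; the coefficient of p is 11 (from the two edges through D).
So 11·p + 611 = 2·366 = 732 ⇒ p = 11.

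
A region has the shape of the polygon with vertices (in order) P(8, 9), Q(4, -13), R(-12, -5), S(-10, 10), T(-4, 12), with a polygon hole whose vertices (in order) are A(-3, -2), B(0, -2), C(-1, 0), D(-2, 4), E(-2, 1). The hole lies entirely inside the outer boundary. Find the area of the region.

Outer boundary:
Apply the shoelace formula: 2A = Σ (x_i·y_{i+1} − x_{i+1}·y_i), indices taken mod 5.
Σ = (-140) + (-176) + (-170) + (-80) + (-132) = -698
Area = |Σ|/2 = 349.
Hole:
Apply Gauss's area formula: 2A = Σ (x_i·y_{i+1} − x_{i+1}·y_i), indices taken mod 5.
Σ = (6) + (-2) + (-4) + (6) + (7) = 13
Area = |Σ|/2 = 6.5.
Net area = 349 − 6.5 = 342.5.

342.5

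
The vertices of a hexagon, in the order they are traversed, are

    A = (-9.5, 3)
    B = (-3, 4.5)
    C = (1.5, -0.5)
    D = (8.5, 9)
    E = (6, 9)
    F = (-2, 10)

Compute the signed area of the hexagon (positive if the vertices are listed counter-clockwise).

Apply the surveyor's formula: 2A = Σ (x_i·y_{i+1} − x_{i+1}·y_i), indices taken mod 6.
Σ = (-33.75) + (-5.25) + (17.75) + (22.5) + (78) + (89) = 168.25
Signed area = Σ/2 = 84.125 (positive ⇒ counter-clockwise traversal).

84.125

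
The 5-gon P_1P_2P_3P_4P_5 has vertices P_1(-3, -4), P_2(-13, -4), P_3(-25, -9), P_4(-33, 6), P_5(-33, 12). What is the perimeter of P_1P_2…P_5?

|P_1P_2| = √((-10)² + (0)²) = √100 = 10
|P_2P_3| = √((-12)² + (-5)²) = √169 = 13
|P_3P_4| = √((-8)² + (15)²) = √289 = 17
|P_4P_5| = √((0)² + (6)²) = √36 = 6
|P_5P_1| = √((30)² + (-16)²) = √1156 = 34
Perimeter = 10 + 13 + 17 + 6 + 34 = 80.

80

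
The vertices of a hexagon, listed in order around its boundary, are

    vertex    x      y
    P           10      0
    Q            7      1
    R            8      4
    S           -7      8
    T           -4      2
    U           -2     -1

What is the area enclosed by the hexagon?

Apply the shoelace (surveyor's) formula: 2A = Σ (x_i·y_{i+1} − x_{i+1}·y_i), indices taken mod 6.
P→Q: (10)(1) − (7)(0) = 10
Q→R: (7)(4) − (8)(1) = 20
R→S: (8)(8) − (-7)(4) = 92
S→T: (-7)(2) − (-4)(8) = 18
T→U: (-4)(-1) − (-2)(2) = 8
U→P: (-2)(0) − (10)(-1) = 10
Σ = 158
Area = |Σ|/2 = 79.

79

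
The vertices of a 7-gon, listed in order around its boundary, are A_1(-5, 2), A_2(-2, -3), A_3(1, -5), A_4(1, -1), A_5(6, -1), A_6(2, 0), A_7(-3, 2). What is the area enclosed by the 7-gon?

25.5

Apply Gauss's area formula: 2A = Σ (x_i·y_{i+1} − x_{i+1}·y_i), indices taken mod 7.
A_1→A_2: (-5)(-3) − (-2)(2) = 19
A_2→A_3: (-2)(-5) − (1)(-3) = 13
A_3→A_4: (1)(-1) − (1)(-5) = 4
A_4→A_5: (1)(-1) − (6)(-1) = 5
A_5→A_6: (6)(0) − (2)(-1) = 2
A_6→A_7: (2)(2) − (-3)(0) = 4
A_7→A_1: (-3)(2) − (-5)(2) = 4
Σ = 51
Area = |Σ|/2 = 25.5.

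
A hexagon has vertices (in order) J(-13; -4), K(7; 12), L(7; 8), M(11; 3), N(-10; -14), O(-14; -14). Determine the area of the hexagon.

Apply the shoelace formula: 2A = Σ (x_i·y_{i+1} − x_{i+1}·y_i), indices taken mod 6.
Cross-terms: -128, -28, -67, -124, -56, -126  ⇒  Σ = -529
Area = |Σ|/2 = 264.5.

264.5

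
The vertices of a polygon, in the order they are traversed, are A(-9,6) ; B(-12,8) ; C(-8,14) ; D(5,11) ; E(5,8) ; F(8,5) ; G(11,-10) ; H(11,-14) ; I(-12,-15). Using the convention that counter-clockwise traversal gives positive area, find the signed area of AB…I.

-517.5

Apply the shoelace (surveyor's) formula: 2A = Σ (x_i·y_{i+1} − x_{i+1}·y_i), indices taken mod 9.
Cross-terms: 0, -104, -158, -15, -39, -135, -44, -333, -207  ⇒  Σ = -1035
Signed area = Σ/2 = -517.5 (negative ⇒ clockwise traversal).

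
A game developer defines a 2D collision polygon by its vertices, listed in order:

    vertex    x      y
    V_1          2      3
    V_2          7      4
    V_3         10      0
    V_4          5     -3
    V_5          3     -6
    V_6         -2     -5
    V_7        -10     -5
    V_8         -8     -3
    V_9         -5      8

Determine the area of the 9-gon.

145.5

Cross-terms: -13, -40, -30, -21, -27, -40, -10, -79, -31  ⇒  Σ = -291
Area = |Σ|/2 = 145.5.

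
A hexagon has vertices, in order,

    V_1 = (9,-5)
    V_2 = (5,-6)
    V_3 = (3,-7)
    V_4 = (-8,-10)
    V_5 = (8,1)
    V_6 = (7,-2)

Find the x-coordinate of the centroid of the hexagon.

2.43

Apply Gauss's area formula. First the cross-terms c_i = x_i·y_{i+1} − x_{i+1}·y_i:
  -29, -17, -86, 72, -23, -17  ⇒  2A = -100, A = -50.
Then Σ (x_i + x_{i+1})·c_i = -729, so x̄ = -729 / (6·(-50)) = 2.43.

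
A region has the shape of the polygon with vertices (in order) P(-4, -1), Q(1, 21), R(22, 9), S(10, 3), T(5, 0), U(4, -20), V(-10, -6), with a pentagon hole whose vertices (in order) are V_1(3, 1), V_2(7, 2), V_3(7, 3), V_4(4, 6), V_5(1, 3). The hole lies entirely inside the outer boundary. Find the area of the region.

439.5

Outer boundary:
Σ = (-83) + (-453) + (-24) + (-15) + (-100) + (-224) + (-14) = -913
Area = |Σ|/2 = 456.5.
Hole:
Apply the surveyor's formula: 2A = Σ (x_i·y_{i+1} − x_{i+1}·y_i), indices taken mod 5.
Cross-terms: -1, 7, 30, 6, -8  ⇒  Σ = 34
Area = |Σ|/2 = 17.
Net area = 456.5 − 17 = 439.5.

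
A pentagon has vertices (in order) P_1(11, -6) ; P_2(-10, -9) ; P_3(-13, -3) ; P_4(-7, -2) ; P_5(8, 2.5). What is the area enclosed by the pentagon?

159

Apply Gauss's area formula: 2A = Σ (x_i·y_{i+1} − x_{i+1}·y_i), indices taken mod 5.
Cross-terms: -159, -87, 5, -1.5, -75.5  ⇒  Σ = -318
Area = |Σ|/2 = 159.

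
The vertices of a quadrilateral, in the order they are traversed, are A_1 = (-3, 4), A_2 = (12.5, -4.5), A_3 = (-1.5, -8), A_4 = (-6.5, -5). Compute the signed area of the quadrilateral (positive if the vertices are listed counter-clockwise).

Apply Gauss's area formula: 2A = Σ (x_i·y_{i+1} − x_{i+1}·y_i), indices taken mod 4.
Cross-terms: -36.5, -106.75, -44.5, -41  ⇒  Σ = -228.75
Signed area = Σ/2 = -114.375 (negative ⇒ clockwise traversal).

-114.375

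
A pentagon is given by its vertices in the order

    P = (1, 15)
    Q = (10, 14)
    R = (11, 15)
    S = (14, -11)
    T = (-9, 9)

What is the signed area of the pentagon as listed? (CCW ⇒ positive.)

-294

Apply Gauss's area formula: 2A = Σ (x_i·y_{i+1} − x_{i+1}·y_i), indices taken mod 5.
P→Q: (1)(14) − (10)(15) = -136
Q→R: (10)(15) − (11)(14) = -4
R→S: (11)(-11) − (14)(15) = -331
S→T: (14)(9) − (-9)(-11) = 27
T→P: (-9)(15) − (1)(9) = -144
Σ = -588
Signed area = Σ/2 = -294 (negative ⇒ clockwise traversal).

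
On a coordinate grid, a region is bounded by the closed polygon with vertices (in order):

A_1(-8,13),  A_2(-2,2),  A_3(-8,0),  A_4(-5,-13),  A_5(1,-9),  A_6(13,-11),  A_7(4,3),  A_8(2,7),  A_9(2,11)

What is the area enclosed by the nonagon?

260.5

Apply the surveyor's formula: 2A = Σ (x_i·y_{i+1} − x_{i+1}·y_i), indices taken mod 9.
Σ = (10) + (16) + (104) + (58) + (106) + (83) + (22) + (8) + (114) = 521
Area = |Σ|/2 = 260.5.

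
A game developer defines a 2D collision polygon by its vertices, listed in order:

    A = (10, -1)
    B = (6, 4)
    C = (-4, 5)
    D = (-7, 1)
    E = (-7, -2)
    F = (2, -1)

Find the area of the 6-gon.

Apply the shoelace (surveyor's) formula: 2A = Σ (x_i·y_{i+1} − x_{i+1}·y_i), indices taken mod 6.
Σ = (46) + (46) + (31) + (21) + (11) + (8) = 163
Area = |Σ|/2 = 81.5.

81.5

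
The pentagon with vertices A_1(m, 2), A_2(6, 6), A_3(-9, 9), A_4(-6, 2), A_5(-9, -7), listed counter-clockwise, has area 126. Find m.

6

Write out the shoelace sum; only the two edges meeting at A_1 involve m:
2·Area = [((-9)·2 − m·(-7)) + (m·6 − 6·2)] + 204
       = 13·m + 174 = 252
⇒ m = 6.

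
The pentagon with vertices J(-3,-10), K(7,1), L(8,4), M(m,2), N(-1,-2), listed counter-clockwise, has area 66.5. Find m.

The doubled signed area Σ (x_i y_{i+1} − x_{i+1} y_i) is linear in m.
With m=0 it equals 109; the coefficient of m is -6 (from the two edges through M).
So -6·m + 109 = 2·66.5 = 133 ⇒ m = -4.

-4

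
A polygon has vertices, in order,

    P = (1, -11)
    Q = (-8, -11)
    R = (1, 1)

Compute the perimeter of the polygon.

36

|PQ| = √((-9)² + (0)²) = √81 = 9
|QR| = √((9)² + (12)²) = √225 = 15
|RP| = √((0)² + (-12)²) = √144 = 12
Perimeter = 9 + 15 + 12 = 36.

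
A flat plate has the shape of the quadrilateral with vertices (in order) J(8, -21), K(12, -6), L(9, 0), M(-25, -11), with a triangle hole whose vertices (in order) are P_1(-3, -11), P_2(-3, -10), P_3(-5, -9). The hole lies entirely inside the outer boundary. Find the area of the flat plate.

Outer boundary:
Σ = (204) + (54) + (-99) + (613) = 772
Area = |Σ|/2 = 386.
Hole:
Cross-terms: -3, -23, 28  ⇒  Σ = 2
Area = |Σ|/2 = 1.
Net area = 386 − 1 = 385.

385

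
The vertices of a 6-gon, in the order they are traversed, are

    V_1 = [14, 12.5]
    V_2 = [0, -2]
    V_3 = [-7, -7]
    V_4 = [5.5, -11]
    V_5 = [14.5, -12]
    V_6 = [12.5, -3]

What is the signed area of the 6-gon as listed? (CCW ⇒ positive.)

Apply the surveyor's formula: 2A = Σ (x_i·y_{i+1} − x_{i+1}·y_i), indices taken mod 6.
Σ = (-28) + (-14) + (115.5) + (93.5) + (106.5) + (198.25) = 471.75
Signed area = Σ/2 = 235.875 (positive ⇒ counter-clockwise traversal).

235.875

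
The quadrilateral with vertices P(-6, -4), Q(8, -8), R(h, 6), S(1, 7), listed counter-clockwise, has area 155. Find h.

10

Write out the shoelace sum; only the two edges meeting at R involve h:
2·Area = [(8·6 − h·(-8)) + (h·7 − 1·6)] + 118
       = 15·h + 160 = 310
⇒ h = 10.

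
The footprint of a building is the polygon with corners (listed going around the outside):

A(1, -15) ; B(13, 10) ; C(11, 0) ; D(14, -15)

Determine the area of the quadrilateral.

132.5

Apply Gauss's area formula: 2A = Σ (x_i·y_{i+1} − x_{i+1}·y_i), indices taken mod 4.
Σ = (205) + (-110) + (-165) + (-195) = -265
Area = |Σ|/2 = 132.5.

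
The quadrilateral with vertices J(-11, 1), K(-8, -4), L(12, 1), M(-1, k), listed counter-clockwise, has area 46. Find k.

0

The doubled signed area Σ (x_i y_{i+1} − x_{i+1} y_i) is linear in k.
With k=0 it equals 92; the coefficient of k is 23 (from the two edges through M).
So 23·k + 92 = 2·46 = 92 ⇒ k = 0.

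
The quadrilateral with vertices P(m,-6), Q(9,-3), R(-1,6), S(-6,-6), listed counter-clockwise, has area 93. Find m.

1

The doubled signed area Σ (x_i y_{i+1} − x_{i+1} y_i) is linear in m.
With m=0 it equals 183; the coefficient of m is 3 (from the two edges through P).
So 3·m + 183 = 2·93 = 186 ⇒ m = 1.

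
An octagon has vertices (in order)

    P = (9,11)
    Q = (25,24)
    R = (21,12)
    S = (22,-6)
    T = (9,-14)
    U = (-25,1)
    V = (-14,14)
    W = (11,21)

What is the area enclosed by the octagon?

Σ = (-59) + (-204) + (-390) + (-254) + (-341) + (-336) + (-448) + (-68) = -2100
Area = |Σ|/2 = 1050.

1050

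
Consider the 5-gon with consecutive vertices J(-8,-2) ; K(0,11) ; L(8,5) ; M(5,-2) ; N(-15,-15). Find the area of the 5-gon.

Apply the surveyor's formula: 2A = Σ (x_i·y_{i+1} − x_{i+1}·y_i), indices taken mod 5.
Σ = (-88) + (-88) + (-41) + (-105) + (-90) = -412
Area = |Σ|/2 = 206.

206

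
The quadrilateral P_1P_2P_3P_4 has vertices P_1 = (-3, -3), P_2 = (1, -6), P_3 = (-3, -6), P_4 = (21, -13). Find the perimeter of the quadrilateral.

|P_1P_2| = √((4)² + (-3)²) = √25 = 5
|P_2P_3| = √((-4)² + (0)²) = √16 = 4
|P_3P_4| = √((24)² + (-7)²) = √625 = 25
|P_4P_1| = √((-24)² + (10)²) = √676 = 26
Perimeter = 5 + 4 + 25 + 26 = 60.

60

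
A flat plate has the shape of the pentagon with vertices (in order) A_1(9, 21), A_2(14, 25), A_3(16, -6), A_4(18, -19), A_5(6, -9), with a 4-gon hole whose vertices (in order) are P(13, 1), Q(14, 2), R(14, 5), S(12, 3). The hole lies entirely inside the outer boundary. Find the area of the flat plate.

290.5

Outer boundary:
Apply the shoelace formula: 2A = Σ (x_i·y_{i+1} − x_{i+1}·y_i), indices taken mod 5.
Σ = (-69) + (-484) + (-196) + (-48) + (207) = -590
Area = |Σ|/2 = 295.
Hole:
Apply the shoelace formula: 2A = Σ (x_i·y_{i+1} − x_{i+1}·y_i), indices taken mod 4.
Cross-terms: 12, 42, -18, -27  ⇒  Σ = 9
Area = |Σ|/2 = 4.5.
Net area = 295 − 4.5 = 290.5.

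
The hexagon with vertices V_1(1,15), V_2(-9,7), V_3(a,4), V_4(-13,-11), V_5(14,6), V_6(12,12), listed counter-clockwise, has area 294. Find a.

-5

Write out the shoelace sum; only the two edges meeting at V_3 involve a:
2·Area = [((-9)·4 − a·7) + (a·(-11) − (-13)·4)] + 482
       = -18·a + 498 = 588
⇒ a = -5.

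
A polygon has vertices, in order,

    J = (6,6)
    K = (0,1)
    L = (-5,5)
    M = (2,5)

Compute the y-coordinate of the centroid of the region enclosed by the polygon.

34/9

Apply Gauss's area formula. First the cross-terms c_i = x_i·y_{i+1} − x_{i+1}·y_i:
  6, 5, -35, -18  ⇒  2A = -42, A = -21.
Then Σ (y_i + y_{i+1})·c_i = -476, so ȳ = -476 / (6·(-21)) = 34/9.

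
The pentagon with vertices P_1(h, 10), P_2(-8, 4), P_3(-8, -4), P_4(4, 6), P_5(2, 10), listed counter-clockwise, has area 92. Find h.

The doubled signed area Σ (x_i y_{i+1} − x_{i+1} y_i) is linear in h.
With h=0 it equals 160; the coefficient of h is -6 (from the two edges through P_1).
So -6·h + 160 = 2·92 = 184 ⇒ h = -4.

-4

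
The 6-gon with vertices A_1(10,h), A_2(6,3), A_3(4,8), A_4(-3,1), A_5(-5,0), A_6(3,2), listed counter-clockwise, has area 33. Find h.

The doubled signed area Σ (x_i y_{i+1} − x_{i+1} y_i) is linear in h.
With h=0 it equals 69; the coefficient of h is -3 (from the two edges through A_1).
So -3·h + 69 = 2·33 = 66 ⇒ h = 1.

1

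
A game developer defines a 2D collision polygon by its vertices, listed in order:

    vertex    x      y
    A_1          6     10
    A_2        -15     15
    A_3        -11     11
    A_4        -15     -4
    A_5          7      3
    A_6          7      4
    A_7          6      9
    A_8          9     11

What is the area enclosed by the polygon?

Apply the surveyor's formula: 2A = Σ (x_i·y_{i+1} − x_{i+1}·y_i), indices taken mod 8.
Σ = (240) + (0) + (209) + (-17) + (7) + (39) + (-15) + (24) = 487
Area = |Σ|/2 = 243.5.

243.5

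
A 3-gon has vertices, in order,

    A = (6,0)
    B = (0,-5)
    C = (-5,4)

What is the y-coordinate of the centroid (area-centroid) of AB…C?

-1/3

Apply the surveyor's formula. First the cross-terms c_i = x_i·y_{i+1} − x_{i+1}·y_i:
  -30, -25, -24  ⇒  2A = -79, A = -39.5.
Then Σ (y_i + y_{i+1})·c_i = 79, so ȳ = 79 / (6·(-39.5)) = -1/3.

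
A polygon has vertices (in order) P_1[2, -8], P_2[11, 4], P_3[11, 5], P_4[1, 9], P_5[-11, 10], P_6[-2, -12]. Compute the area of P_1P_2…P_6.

251

P_1→P_2: (2)(4) − (11)(-8) = 96
P_2→P_3: (11)(5) − (11)(4) = 11
P_3→P_4: (11)(9) − (1)(5) = 94
P_4→P_5: (1)(10) − (-11)(9) = 109
P_5→P_6: (-11)(-12) − (-2)(10) = 152
P_6→P_1: (-2)(-8) − (2)(-12) = 40
Σ = 502
Area = |Σ|/2 = 251.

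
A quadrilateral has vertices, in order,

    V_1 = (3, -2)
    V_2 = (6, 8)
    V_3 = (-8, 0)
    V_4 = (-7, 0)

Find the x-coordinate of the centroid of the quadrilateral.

70/171

Apply the shoelace (surveyor's) formula. First the cross-terms c_i = x_i·y_{i+1} − x_{i+1}·y_i:
  36, 64, 0, 14  ⇒  2A = 114, A = 57.
Then Σ (x_i + x_{i+1})·c_i = 140, so x̄ = 140 / (6·57) = 70/171.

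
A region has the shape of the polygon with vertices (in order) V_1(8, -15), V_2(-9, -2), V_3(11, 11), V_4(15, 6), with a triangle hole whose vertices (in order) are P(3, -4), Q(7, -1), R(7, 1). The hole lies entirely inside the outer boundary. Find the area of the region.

296

Outer boundary:
Cross-terms: -151, -77, -99, -273  ⇒  Σ = -600
Area = |Σ|/2 = 300.
Hole:
Apply the surveyor's formula: 2A = Σ (x_i·y_{i+1} − x_{i+1}·y_i), indices taken mod 3.
Cross-terms: 25, 14, -31  ⇒  Σ = 8
Area = |Σ|/2 = 4.
Net area = 300 − 4 = 296.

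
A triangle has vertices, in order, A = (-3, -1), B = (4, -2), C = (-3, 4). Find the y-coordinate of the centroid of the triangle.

1/3

Apply Gauss's area formula. First the cross-terms c_i = x_i·y_{i+1} − x_{i+1}·y_i:
  10, 10, 15  ⇒  2A = 35, A = 17.5.
Then Σ (y_i + y_{i+1})·c_i = 35, so ȳ = 35 / (6·17.5) = 1/3.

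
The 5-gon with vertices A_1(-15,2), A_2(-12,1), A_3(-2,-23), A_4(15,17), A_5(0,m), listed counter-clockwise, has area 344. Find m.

3

The doubled signed area Σ (x_i y_{i+1} − x_{i+1} y_i) is linear in m.
With m=0 it equals 598; the coefficient of m is 30 (from the two edges through A_5).
So 30·m + 598 = 2·344 = 688 ⇒ m = 3.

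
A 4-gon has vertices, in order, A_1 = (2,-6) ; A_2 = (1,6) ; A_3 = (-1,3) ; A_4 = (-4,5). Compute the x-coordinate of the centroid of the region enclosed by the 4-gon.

Apply the surveyor's formula. First the cross-terms c_i = x_i·y_{i+1} − x_{i+1}·y_i:
  18, 9, 7, 14  ⇒  2A = 48, A = 24.
Then Σ (x_i + x_{i+1})·c_i = -9, so x̄ = -9 / (6·24) = -0.0625.

-0.0625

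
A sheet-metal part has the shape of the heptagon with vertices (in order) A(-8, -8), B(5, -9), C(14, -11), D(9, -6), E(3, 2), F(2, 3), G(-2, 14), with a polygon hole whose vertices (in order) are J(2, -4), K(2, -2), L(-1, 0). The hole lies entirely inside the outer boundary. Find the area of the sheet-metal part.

197.5

Outer boundary:
Σ = (112) + (71) + (15) + (36) + (5) + (34) + (128) = 401
Area = |Σ|/2 = 200.5.
Hole:
Cross-terms: 4, -2, 4  ⇒  Σ = 6
Area = |Σ|/2 = 3.
Net area = 200.5 − 3 = 197.5.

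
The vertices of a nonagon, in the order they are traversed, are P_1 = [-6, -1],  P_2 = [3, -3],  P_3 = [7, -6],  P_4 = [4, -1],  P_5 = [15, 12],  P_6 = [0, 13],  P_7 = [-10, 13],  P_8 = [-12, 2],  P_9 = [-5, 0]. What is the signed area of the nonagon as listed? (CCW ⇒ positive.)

Apply the shoelace (surveyor's) formula: 2A = Σ (x_i·y_{i+1} − x_{i+1}·y_i), indices taken mod 9.
Cross-terms: 21, 3, 17, 63, 195, 130, 136, 10, 5  ⇒  Σ = 580
Signed area = Σ/2 = 290 (positive ⇒ counter-clockwise traversal).

290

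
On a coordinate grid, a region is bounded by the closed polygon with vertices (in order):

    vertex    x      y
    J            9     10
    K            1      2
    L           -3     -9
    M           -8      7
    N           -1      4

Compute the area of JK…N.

Apply the surveyor's formula: 2A = Σ (x_i·y_{i+1} − x_{i+1}·y_i), indices taken mod 5.
Σ = (8) + (-3) + (-93) + (-25) + (-46) = -159
Area = |Σ|/2 = 79.5.

79.5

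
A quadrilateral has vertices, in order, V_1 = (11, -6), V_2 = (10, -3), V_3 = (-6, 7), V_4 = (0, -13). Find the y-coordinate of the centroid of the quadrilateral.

-161/45

Apply Gauss's area formula. First the cross-terms c_i = x_i·y_{i+1} − x_{i+1}·y_i:
  27, 52, 78, 143  ⇒  2A = 300, A = 150.
Then Σ (y_i + y_{i+1})·c_i = -3220, so ȳ = -3220 / (6·150) = -161/45.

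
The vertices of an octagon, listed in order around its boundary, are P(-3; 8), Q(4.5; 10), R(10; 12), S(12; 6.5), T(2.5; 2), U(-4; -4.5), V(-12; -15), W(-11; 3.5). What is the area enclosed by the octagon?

Cross-terms: -66, -46, -79, 7.75, -3.25, 6, -207, -77.5  ⇒  Σ = -465
Area = |Σ|/2 = 232.5.

232.5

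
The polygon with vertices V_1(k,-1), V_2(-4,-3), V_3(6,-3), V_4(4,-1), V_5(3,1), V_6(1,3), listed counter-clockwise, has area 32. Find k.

The doubled signed area Σ (x_i y_{i+1} − x_{i+1} y_i) is linear in k.
With k=0 it equals 46; the coefficient of k is -6 (from the two edges through V_1).
So -6·k + 46 = 2·32 = 64 ⇒ k = -3.

-3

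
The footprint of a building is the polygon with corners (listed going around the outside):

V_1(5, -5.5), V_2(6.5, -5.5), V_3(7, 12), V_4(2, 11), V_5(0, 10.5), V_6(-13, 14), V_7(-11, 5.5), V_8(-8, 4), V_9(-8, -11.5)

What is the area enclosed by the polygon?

321.625

Apply the shoelace formula: 2A = Σ (x_i·y_{i+1} − x_{i+1}·y_i), indices taken mod 9.
Σ = (8.25) + (116.5) + (53) + (21) + (136.5) + (82.5) + (0) + (124) + (101.5) = 643.25
Area = |Σ|/2 = 321.625.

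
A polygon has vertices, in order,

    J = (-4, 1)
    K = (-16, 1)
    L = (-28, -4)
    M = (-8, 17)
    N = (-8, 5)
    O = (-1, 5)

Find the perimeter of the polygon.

|JK| = √((-12)² + (0)²) = √144 = 12
|KL| = √((-12)² + (-5)²) = √169 = 13
|LM| = √((20)² + (21)²) = √841 = 29
|MN| = √((0)² + (-12)²) = √144 = 12
|NO| = √((7)² + (0)²) = √49 = 7
|OJ| = √((-3)² + (-4)²) = √25 = 5
Perimeter = 12 + 13 + 29 + 12 + 7 + 5 = 78.

78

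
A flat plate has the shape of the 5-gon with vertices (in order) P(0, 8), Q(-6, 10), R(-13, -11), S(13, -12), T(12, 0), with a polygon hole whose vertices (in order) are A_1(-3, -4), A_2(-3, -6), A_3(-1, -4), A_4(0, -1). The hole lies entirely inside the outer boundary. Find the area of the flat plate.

Outer boundary:
Apply Gauss's area formula: 2A = Σ (x_i·y_{i+1} − x_{i+1}·y_i), indices taken mod 5.
Σ = (48) + (196) + (299) + (144) + (96) = 783
Area = |Σ|/2 = 391.5.
Hole:
Σ = (6) + (6) + (1) + (-3) = 10
Area = |Σ|/2 = 5.
Net area = 391.5 − 5 = 386.5.

386.5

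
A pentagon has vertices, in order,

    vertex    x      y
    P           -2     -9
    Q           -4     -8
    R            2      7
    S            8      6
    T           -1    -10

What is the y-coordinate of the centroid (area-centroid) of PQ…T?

-95/161

Apply the shoelace (surveyor's) formula. First the cross-terms c_i = x_i·y_{i+1} − x_{i+1}·y_i:
  -20, -12, -44, -74, -11  ⇒  2A = -161, A = -80.5.
Then Σ (y_i + y_{i+1})·c_i = 285, so ȳ = 285 / (6·(-80.5)) = -95/161.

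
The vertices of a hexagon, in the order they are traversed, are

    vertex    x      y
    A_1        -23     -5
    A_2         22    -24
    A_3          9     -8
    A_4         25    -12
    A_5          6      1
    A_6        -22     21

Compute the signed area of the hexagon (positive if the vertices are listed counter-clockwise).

Cross-terms: 662, 40, 92, 97, 148, 593  ⇒  Σ = 1632
Signed area = Σ/2 = 816 (positive ⇒ counter-clockwise traversal).

816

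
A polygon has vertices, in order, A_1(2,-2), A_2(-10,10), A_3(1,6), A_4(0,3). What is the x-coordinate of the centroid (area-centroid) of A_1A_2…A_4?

-207/73

Apply Gauss's area formula. First the cross-terms c_i = x_i·y_{i+1} − x_{i+1}·y_i:
  0, -70, 3, -6  ⇒  2A = -73, A = -36.5.
Then Σ (x_i + x_{i+1})·c_i = 621, so x̄ = 621 / (6·(-36.5)) = -207/73.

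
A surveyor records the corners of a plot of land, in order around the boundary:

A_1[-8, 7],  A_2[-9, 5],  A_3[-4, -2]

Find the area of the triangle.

Apply the shoelace formula: 2A = Σ (x_i·y_{i+1} − x_{i+1}·y_i), indices taken mod 3.
A_1→A_2: (-8)(5) − (-9)(7) = 23
A_2→A_3: (-9)(-2) − (-4)(5) = 38
A_3→A_1: (-4)(7) − (-8)(-2) = -44
Σ = 17
Area = |Σ|/2 = 8.5.

8.5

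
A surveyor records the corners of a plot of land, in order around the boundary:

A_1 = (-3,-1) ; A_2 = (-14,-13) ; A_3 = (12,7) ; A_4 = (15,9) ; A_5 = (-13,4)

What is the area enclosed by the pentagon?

Σ = (25) + (58) + (3) + (177) + (25) = 288
Area = |Σ|/2 = 144.

144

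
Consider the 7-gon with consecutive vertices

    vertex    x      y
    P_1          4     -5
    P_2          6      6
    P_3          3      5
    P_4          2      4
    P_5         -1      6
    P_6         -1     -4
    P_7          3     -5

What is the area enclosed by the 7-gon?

58

Apply Gauss's area formula: 2A = Σ (x_i·y_{i+1} − x_{i+1}·y_i), indices taken mod 7.
Σ = (54) + (12) + (2) + (16) + (10) + (17) + (5) = 116
Area = |Σ|/2 = 58.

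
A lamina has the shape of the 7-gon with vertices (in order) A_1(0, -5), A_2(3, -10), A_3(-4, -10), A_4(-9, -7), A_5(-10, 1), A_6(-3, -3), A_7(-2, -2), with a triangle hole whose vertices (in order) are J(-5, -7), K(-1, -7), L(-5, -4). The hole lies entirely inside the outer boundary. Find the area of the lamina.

70.5

Outer boundary:
Apply the shoelace formula: 2A = Σ (x_i·y_{i+1} − x_{i+1}·y_i), indices taken mod 7.
Σ = (15) + (-70) + (-62) + (-79) + (33) + (0) + (10) = -153
Area = |Σ|/2 = 76.5.
Hole:
J→K: (-5)(-7) − (-1)(-7) = 28
K→L: (-1)(-4) − (-5)(-7) = -31
L→J: (-5)(-7) − (-5)(-4) = 15
Σ = 12
Area = |Σ|/2 = 6.
Net area = 76.5 − 6 = 70.5.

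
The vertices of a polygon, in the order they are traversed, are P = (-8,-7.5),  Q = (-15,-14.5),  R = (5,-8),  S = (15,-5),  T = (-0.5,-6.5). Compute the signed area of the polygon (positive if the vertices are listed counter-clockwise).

P→Q: (-8)(-14.5) − (-15)(-7.5) = 3.5
Q→R: (-15)(-8) − (5)(-14.5) = 192.5
R→S: (5)(-5) − (15)(-8) = 95
S→T: (15)(-6.5) − (-0.5)(-5) = -100
T→P: (-0.5)(-7.5) − (-8)(-6.5) = -48.25
Σ = 142.75
Signed area = Σ/2 = 71.375 (positive ⇒ counter-clockwise traversal).

71.375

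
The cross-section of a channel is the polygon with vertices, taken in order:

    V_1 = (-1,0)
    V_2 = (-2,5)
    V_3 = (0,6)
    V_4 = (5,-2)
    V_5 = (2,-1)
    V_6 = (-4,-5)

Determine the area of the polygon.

Cross-terms: -5, -12, -30, -1, -14, -5  ⇒  Σ = -67
Area = |Σ|/2 = 33.5.

33.5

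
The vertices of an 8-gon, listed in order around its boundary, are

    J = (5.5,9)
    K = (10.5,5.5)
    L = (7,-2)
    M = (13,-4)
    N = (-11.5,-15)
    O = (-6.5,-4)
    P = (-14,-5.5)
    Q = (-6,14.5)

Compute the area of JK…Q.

J→K: (5.5)(5.5) − (10.5)(9) = -64.25
K→L: (10.5)(-2) − (7)(5.5) = -59.5
L→M: (7)(-4) − (13)(-2) = -2
M→N: (13)(-15) − (-11.5)(-4) = -241
N→O: (-11.5)(-4) − (-6.5)(-15) = -51.5
O→P: (-6.5)(-5.5) − (-14)(-4) = -20.25
P→Q: (-14)(14.5) − (-6)(-5.5) = -236
Q→J: (-6)(9) − (5.5)(14.5) = -133.75
Σ = -808.25
Area = |Σ|/2 = 404.125.

404.125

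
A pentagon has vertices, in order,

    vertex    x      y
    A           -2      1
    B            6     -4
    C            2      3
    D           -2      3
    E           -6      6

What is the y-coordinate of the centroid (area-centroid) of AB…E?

34/39

Apply Gauss's area formula. First the cross-terms c_i = x_i·y_{i+1} − x_{i+1}·y_i:
  2, 26, 12, 6, 6  ⇒  2A = 52, A = 26.
Then Σ (y_i + y_{i+1})·c_i = 136, so ȳ = 136 / (6·26) = 34/39.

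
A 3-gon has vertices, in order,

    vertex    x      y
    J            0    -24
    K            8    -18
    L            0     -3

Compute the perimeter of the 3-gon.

|JK| = √((8)² + (6)²) = √100 = 10
|KL| = √((-8)² + (15)²) = √289 = 17
|LJ| = √((0)² + (-21)²) = √441 = 21
Perimeter = 10 + 17 + 21 = 48.

48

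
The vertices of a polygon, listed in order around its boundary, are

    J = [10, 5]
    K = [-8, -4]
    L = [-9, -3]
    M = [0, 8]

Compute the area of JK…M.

82

Apply the shoelace formula: 2A = Σ (x_i·y_{i+1} − x_{i+1}·y_i), indices taken mod 4.
J→K: (10)(-4) − (-8)(5) = 0
K→L: (-8)(-3) − (-9)(-4) = -12
L→M: (-9)(8) − (0)(-3) = -72
M→J: (0)(5) − (10)(8) = -80
Σ = -164
Area = |Σ|/2 = 82.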